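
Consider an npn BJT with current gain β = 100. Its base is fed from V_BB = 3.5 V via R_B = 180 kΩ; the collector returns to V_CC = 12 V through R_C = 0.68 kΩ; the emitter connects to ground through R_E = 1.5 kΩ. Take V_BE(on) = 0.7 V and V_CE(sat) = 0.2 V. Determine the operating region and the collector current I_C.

active; I_C ≈ 0.84 mA

Assume active. Base-emitter loop: I_B = (V_BB − V_BE)/(R_B + (β+1)R_E) = (3.5 − 0.7)/(180 + 101×1.5) = 0.00845 mA.
I_C = β·I_B = 100×0.00845 = 0.845 mA.
V_CE = V_CC − I_C·R_C − I_E·R_E = 12 − 0.845×0.68 − 0.853×1.5 = 10.1 V > V_CE(sat), so the active-region assumption holds.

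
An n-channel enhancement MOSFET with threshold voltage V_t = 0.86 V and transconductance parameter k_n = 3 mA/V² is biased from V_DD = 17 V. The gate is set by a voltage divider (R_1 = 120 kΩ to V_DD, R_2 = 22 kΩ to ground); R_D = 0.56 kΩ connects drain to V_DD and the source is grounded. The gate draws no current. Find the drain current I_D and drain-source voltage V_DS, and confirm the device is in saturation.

I_D ≈ 4.7 mA, V_DS ≈ 14 V

V_G = V_DD·R_2/(R_1+R_2) = 17×22/142 = 2.63 V. With the source grounded, V_GS = V_G = 2.63 V.
Assume saturation: I_D = (k_n/2)(V_GS − V_t)² = (3/2)×(2.63 − 0.86)² = 1.5×1.77² = 4.72 mA.
V_DS = V_DD − I_D·R_D = 17 − 4.72×0.56 = 14.4 V.
Saturation requires V_DS ≥ V_GS − V_t = 1.77 V; 14.4 ≥ 1.77 ✓.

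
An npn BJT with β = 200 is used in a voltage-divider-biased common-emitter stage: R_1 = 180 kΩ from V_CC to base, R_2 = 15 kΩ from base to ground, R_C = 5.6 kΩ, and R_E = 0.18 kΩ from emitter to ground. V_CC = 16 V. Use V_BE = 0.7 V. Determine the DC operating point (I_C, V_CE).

Thevenize the base divider: V_Th = V_CC·R_2/(R_1+R_2) = 16×15/195 = 1.23 V, R_Th = R_1‖R_2 = 13.8 kΩ.
Base-emitter loop: V_Th = I_B·R_Th + V_BE + (β+1)I_B·R_E, so I_B = (1.23 − 0.7) / (13.8 + 201×0.18) = 0.0106 mA.
I_C = β·I_B = 200×0.0106 = 2.12 mA, and I_E = (β+1)I_B = 2.13 mA.
V_CE = V_CC − I_C·R_C − I_E·R_E = 16 − 2.12×5.6 − 2.13×0.18 = 3.73 V.
V_CE = 3.73 V > 0.2 V confirms active-region operation.

I_C ≈ 2.1 mA, V_CE ≈ 3.7 V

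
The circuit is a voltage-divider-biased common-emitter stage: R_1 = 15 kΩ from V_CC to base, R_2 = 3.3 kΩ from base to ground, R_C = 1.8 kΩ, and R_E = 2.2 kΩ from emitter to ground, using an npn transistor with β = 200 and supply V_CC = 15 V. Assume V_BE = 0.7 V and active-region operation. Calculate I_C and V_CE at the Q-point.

I_C ≈ 0.9 mA, V_CE ≈ 11 V

Thevenize the base divider: V_Th = V_CC·R_2/(R_1+R_2) = 15×3.3/18.3 = 2.7 V, R_Th = R_1‖R_2 = 2.7 kΩ.
Base-emitter loop: V_Th = I_B·R_Th + V_BE + (β+1)I_B·R_E, so I_B = (2.7 − 0.7) / (2.7 + 201×2.2) = 0.00451 mA.
I_C = β·I_B = 200×0.00451 = 0.901 mA, and I_E = (β+1)I_B = 0.906 mA.
V_CE = V_CC − I_C·R_C − I_E·R_E = 15 − 0.901×1.8 − 0.906×2.2 = 11.4 V.
V_CE = 11.4 V > 0.2 V confirms active-region operation.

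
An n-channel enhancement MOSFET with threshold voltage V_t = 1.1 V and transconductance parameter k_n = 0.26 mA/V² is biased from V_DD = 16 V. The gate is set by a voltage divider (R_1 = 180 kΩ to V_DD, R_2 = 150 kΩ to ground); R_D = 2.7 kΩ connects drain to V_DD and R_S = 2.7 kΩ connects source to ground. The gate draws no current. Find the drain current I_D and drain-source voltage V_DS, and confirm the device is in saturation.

I_D ≈ 1.2 mA, V_DS ≈ 9.7 V

V_G = V_DD·R_2/(R_1+R_2) = 16×150/330 = 7.27 V.
Assume saturation: I_D = (k_n/2)(V_GS − V_t)² with V_GS = V_G − I_D·R_S = 7.27 − 2.7·I_D.
Substituting gives 0.948·I_D² − 5.33·I_D + 4.95 = 0, with roots I_D = 1.17 or 4.45 mA.
The root I_D = 4.45 mA gives V_GS = -4.75 V ≤ V_t, so take I_D = 1.17 mA.
Then V_GS = 4.1 V and V_DS = V_DD − I_D(R_D+R_S) = 16 − 1.17×5.4 = 9.66 V.
Saturation requires V_DS ≥ V_GS − V_t = 3 V; 9.66 ≥ 3 ✓.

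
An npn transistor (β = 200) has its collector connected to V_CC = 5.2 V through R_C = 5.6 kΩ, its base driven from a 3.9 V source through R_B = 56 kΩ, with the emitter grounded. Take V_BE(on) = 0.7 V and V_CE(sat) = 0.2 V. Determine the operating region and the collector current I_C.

Assume active: I_B = (3.9 − 0.7)/56 = 0.0571 mA, giving I_C = β·I_B = 11.4 mA.
But then V_CE = 5.2 − 11.4×5.6 = -58.8 V < V_CE(sat) = 0.2 V — impossible in the active region.
So the transistor is saturated. With V_CE = 0.2 V, I_C = (V_CC − 0.2)/R_C = 5/5.6 = 0.893 mA.
Check: β·I_B = 11.4 mA > I_C = 0.893 mA, confirming saturation.

saturation; I_C ≈ 0.89 mA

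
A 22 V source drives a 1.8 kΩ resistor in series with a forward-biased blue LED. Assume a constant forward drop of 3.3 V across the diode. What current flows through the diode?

KVL around the loop: 22 = V_D + I·R = 3.3 + I × 1.8 kΩ.
So I = (22 − 3.3) / 1.8 kΩ = 18.7 / 1.8 = 10.4 mA.

I ≈ 10 mA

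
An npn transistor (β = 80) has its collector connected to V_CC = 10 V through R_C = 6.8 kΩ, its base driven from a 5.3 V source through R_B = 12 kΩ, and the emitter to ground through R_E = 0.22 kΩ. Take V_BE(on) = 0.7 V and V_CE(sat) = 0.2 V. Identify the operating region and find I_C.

saturation; I_C ≈ 1.4 mA

Assume active: I_B = (5.3 − 0.7)/(12 + 81×0.22) = 0.154 mA, I_C = β·I_B = 12.3 mA.
Then V_CE = 10 − 12.3×6.8 − 12.5×0.22 = -76.7 V < 0.2 V — the active assumption fails.
Re-solve with V_CE = 0.2 V. KCL at the emitter: V_E/R_E = (V_BB−0.7−V_E)/R_B + (V_CC−0.2−V_E)/R_C, giving V_E = 0.382 V.
I_C = (V_CC − 0.2 − V_E)/R_C = (9.8 − 0.382)/6.8 = 1.38 mA.
Check: I_B = (4.6 − 0.382)/12 = 0.351 mA, and β·I_B = 28.1 mA > I_C, confirming saturation.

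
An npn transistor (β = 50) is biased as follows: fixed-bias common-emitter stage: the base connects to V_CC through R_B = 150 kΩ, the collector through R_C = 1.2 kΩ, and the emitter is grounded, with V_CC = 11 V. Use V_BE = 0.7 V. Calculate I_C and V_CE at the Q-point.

Base loop: V_CC = I_B·R_B + V_BE, so I_B = (11 − 0.7)/150 kΩ = 0.0687 mA.
In the active region I_C = β·I_B = 50 × 0.0687 = 3.43 mA.
Collector loop: V_CE = V_CC − I_C·R_C = 11 − 3.43×1.2 = 6.88 V.
Since V_CE = 6.88 V > V_CE(sat) ≈ 0.2 V, the transistor is in the active region as assumed.

I_C ≈ 3.4 mA, V_CE ≈ 6.9 V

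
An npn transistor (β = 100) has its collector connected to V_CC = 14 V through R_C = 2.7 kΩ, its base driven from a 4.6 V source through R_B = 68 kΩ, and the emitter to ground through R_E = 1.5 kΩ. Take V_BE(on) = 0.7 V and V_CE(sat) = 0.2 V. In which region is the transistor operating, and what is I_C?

active; I_C ≈ 1.8 mA

Assume active. Base-emitter loop: I_B = (V_BB − V_BE)/(R_B + (β+1)R_E) = (4.6 − 0.7)/(68 + 101×1.5) = 0.0178 mA.
I_C = β·I_B = 100×0.0178 = 1.78 mA.
V_CE = V_CC − I_C·R_C − I_E·R_E = 14 − 1.78×2.7 − 1.79×1.5 = 6.51 V > V_CE(sat), so the active-region assumption holds.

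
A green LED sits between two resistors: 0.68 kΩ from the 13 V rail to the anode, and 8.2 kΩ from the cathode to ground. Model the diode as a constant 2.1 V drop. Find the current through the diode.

The two resistors are in series with the diode, so KVL gives 13 = I·0.68 + 2.1 + I·8.2.
I = (13 − 2.1) / (0.68 + 8.2) kΩ = 10.9 / 8.88 = 1.23 mA.

I ≈ 1.2 mA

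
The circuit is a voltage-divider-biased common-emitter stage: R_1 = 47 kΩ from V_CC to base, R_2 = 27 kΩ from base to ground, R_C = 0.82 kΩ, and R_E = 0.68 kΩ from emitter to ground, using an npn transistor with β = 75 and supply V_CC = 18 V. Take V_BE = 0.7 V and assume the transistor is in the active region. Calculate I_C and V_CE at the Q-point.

I_C ≈ 6.4 mA, V_CE ≈ 8.4 V

Thevenize the base divider: V_Th = V_CC·R_2/(R_1+R_2) = 18×27/74 = 6.57 V, R_Th = R_1‖R_2 = 17.1 kΩ.
Base-emitter loop: V_Th = I_B·R_Th + V_BE + (β+1)I_B·R_E, so I_B = (6.57 − 0.7) / (17.1 + 76×0.68) = 0.0852 mA.
I_C = β·I_B = 75×0.0852 = 6.39 mA, and I_E = (β+1)I_B = 6.48 mA.
V_CE = V_CC − I_C·R_C − I_E·R_E = 18 − 6.39×0.82 − 6.48×0.68 = 8.35 V.
V_CE = 8.35 V > 0.2 V confirms active-region operation.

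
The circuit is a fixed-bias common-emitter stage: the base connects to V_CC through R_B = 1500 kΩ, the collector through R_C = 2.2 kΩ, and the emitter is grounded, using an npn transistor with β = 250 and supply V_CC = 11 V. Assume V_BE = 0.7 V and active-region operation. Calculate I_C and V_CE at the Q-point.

I_C ≈ 1.7 mA, V_CE ≈ 7.2 V

Base loop: V_CC = I_B·R_B + V_BE, so I_B = (11 − 0.7)/1500 kΩ = 0.00687 mA.
In the active region I_C = β·I_B = 250 × 0.00687 = 1.72 mA.
Collector loop: V_CE = V_CC − I_C·R_C = 11 − 1.72×2.2 = 7.22 V.
Since V_CE = 7.22 V > V_CE(sat) ≈ 0.2 V, the transistor is in the active region as assumed.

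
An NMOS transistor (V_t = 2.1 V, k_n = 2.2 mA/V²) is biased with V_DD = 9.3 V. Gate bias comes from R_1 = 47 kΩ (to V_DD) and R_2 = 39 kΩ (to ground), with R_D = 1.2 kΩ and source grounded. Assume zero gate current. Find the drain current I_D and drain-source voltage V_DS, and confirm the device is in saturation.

I_D ≈ 4.9 mA, V_DS ≈ 3.4 V

V_G = V_DD·R_2/(R_1+R_2) = 9.3×39/86 = 4.22 V. With the source grounded, V_GS = V_G = 4.22 V.
Assume saturation: I_D = (k_n/2)(V_GS − V_t)² = (2.2/2)×(4.22 − 2.1)² = 1.1×2.12² = 4.93 mA.
V_DS = V_DD − I_D·R_D = 9.3 − 4.93×1.2 = 3.38 V.
Saturation requires V_DS ≥ V_GS − V_t = 2.12 V; 3.38 ≥ 2.12 ✓.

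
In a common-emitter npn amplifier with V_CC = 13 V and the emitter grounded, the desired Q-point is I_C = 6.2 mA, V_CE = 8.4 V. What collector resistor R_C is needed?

R_C ≈ 0.74 kΩ

Collector loop: V_CC = I_C·R_C + V_CE.
R_C = (V_CC − V_CE)/I_C = (13 − 8.4)/6.2 = 0.742 kΩ.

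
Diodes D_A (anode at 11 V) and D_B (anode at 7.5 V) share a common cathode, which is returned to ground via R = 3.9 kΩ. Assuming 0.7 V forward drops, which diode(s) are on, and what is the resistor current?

Assume both conduct. Then node N would need to be at both 11−0.7 = 10.3 V and 7.5−0.7 = 6.8 V, which is impossible.
Assume only D_A conducts: V_N = 11 − 0.7 = 10.3 V, so I_R = 10.3/3.9 = 2.64 mA.
Check D_B: its anode-to-cathode voltage is 7.5 − 10.3 = -2.8 V < 0.7 V, so it is off. The assumption is consistent.

Only D_A conducts; I_R ≈ 2.6 mA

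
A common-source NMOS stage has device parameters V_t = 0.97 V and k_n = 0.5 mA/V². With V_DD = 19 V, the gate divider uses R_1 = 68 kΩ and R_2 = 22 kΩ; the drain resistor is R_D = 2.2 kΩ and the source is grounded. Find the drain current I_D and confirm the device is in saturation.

V_G = V_DD·R_2/(R_1+R_2) = 19×22/90 = 4.64 V. With the source grounded, V_GS = V_G = 4.64 V.
Assume saturation: I_D = (k_n/2)(V_GS − V_t)² = (0.5/2)×(4.64 − 0.97)² = 0.25×3.67² = 3.38 mA.
V_DS = V_DD − I_D·R_D = 19 − 3.38×2.2 = 11.6 V.
Saturation requires V_DS ≥ V_GS − V_t = 3.67 V; 11.6 ≥ 3.67 ✓.

I_D ≈ 3.4 mA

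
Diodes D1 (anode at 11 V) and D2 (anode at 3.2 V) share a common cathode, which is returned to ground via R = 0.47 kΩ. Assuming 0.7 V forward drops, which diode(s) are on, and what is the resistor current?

Only D1 conducts; I_R ≈ 22 mA

Assume both conduct. Then node N would need to be at both 11−0.7 = 10.3 V and 3.2−0.7 = 2.5 V, which is impossible.
Assume only D1 conducts: V_N = 11 − 0.7 = 10.3 V, so I_R = 10.3/0.47 = 21.9 mA.
Check D2: its anode-to-cathode voltage is 3.2 − 10.3 = -7.1 V < 0.7 V, so it is off. The assumption is consistent.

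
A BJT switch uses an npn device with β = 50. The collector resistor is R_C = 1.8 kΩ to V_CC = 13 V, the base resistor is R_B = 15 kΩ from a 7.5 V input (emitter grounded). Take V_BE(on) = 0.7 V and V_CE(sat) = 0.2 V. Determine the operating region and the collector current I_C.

saturation; I_C ≈ 7.1 mA

Assume active: I_B = (7.5 − 0.7)/15 = 0.453 mA, giving I_C = β·I_B = 22.7 mA.
But then V_CE = 13 − 22.7×1.8 = -27.8 V < V_CE(sat) = 0.2 V — impossible in the active region.
So the transistor is saturated. With V_CE = 0.2 V, I_C = (V_CC − 0.2)/R_C = 12.8/1.8 = 7.11 mA.
Check: β·I_B = 22.7 mA > I_C = 7.11 mA, confirming saturation.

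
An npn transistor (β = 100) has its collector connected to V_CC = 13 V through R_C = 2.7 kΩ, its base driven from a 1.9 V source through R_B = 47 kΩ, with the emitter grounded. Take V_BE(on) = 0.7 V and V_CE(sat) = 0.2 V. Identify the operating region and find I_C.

active; I_C ≈ 2.6 mA

Assume active. Base-emitter loop: I_B = (V_BB − V_BE)/R_B = (1.9 − 0.7)/47 = 0.0255 mA.
I_C = β·I_B = 100×0.0255 = 2.55 mA.
V_CE = V_CC − I_C·R_C = 13 − 2.55×2.7 = 6.11 V > V_CE(sat), so the active-region assumption holds.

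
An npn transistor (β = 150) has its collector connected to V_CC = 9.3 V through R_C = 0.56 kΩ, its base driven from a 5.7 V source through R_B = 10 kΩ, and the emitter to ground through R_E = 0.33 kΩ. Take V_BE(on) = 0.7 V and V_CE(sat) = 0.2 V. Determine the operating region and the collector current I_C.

Assume active: I_B = (5.7 − 0.7)/(10 + 151×0.33) = 0.0836 mA, I_C = β·I_B = 12.5 mA.
Then V_CE = 9.3 − 12.5×0.56 − 12.6×0.33 = -1.88 V < 0.2 V — the active assumption fails.
Re-solve with V_CE = 0.2 V. KCL at the emitter: V_E/R_E = (V_BB−0.7−V_E)/R_B + (V_CC−0.2−V_E)/R_C, giving V_E = 3.41 V.
I_C = (V_CC − 0.2 − V_E)/R_C = (9.1 − 3.41)/0.56 = 10.2 mA.
Check: I_B = (5 − 3.41)/10 = 0.159 mA, and β·I_B = 23.9 mA > I_C, confirming saturation.

saturation; I_C ≈ 10 mA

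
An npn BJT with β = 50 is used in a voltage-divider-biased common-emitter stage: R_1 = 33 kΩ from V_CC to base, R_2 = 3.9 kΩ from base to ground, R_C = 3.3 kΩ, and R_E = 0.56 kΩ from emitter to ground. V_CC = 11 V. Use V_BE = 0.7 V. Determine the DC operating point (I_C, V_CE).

I_C ≈ 0.72 mA, V_CE ≈ 8.2 V

Thevenize the base divider: V_Th = V_CC·R_2/(R_1+R_2) = 11×3.9/36.9 = 1.16 V, R_Th = R_1‖R_2 = 3.49 kΩ.
Base-emitter loop: V_Th = I_B·R_Th + V_BE + (β+1)I_B·R_E, so I_B = (1.16 − 0.7) / (3.49 + 51×0.56) = 0.0144 mA.
I_C = β·I_B = 50×0.0144 = 0.722 mA, and I_E = (β+1)I_B = 0.736 mA.
V_CE = V_CC − I_C·R_C − I_E·R_E = 11 − 0.722×3.3 − 0.736×0.56 = 8.21 V.
V_CE = 8.21 V > 0.2 V confirms active-region operation.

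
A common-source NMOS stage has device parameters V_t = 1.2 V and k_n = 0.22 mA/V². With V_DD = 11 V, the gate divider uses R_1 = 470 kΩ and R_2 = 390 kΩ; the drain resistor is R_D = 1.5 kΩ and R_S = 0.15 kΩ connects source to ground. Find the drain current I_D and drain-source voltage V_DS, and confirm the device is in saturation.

V_G = V_DD·R_2/(R_1+R_2) = 11×390/860 = 4.99 V.
Assume saturation: I_D = (k_n/2)(V_GS − V_t)² with V_GS = V_G − I_D·R_S = 4.99 − 0.15·I_D.
Substituting gives 0.00248·I_D² − 1.13·I_D + 1.58 = 0, with roots I_D = 1.41 or 453 mA.
The root I_D = 453 mA gives V_GS = -63 V ≤ V_t, so take I_D = 1.41 mA.
Then V_GS = 4.78 V and V_DS = V_DD − I_D(R_D+R_S) = 11 − 1.41×1.65 = 8.68 V.
Saturation requires V_DS ≥ V_GS − V_t = 3.58 V; 8.68 ≥ 3.58 ✓.

I_D ≈ 1.4 mA, V_DS ≈ 8.7 V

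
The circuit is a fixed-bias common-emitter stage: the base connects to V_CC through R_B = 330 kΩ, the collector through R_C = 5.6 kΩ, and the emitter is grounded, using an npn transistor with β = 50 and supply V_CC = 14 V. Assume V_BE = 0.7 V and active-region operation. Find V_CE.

V_CE ≈ 2.7 V

Base loop: V_CC = I_B·R_B + V_BE, so I_B = (14 − 0.7)/330 kΩ = 0.0403 mA.
In the active region I_C = β·I_B = 50 × 0.0403 = 2.02 mA.
Collector loop: V_CE = V_CC − I_C·R_C = 14 − 2.02×5.6 = 2.72 V.
Since V_CE = 2.72 V > V_CE(sat) ≈ 0.2 V, the transistor is in the active region as assumed.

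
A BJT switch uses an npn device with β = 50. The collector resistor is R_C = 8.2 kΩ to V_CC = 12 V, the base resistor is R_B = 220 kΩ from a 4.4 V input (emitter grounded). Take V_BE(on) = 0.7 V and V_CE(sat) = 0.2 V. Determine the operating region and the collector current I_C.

active; I_C ≈ 0.84 mA

Assume active. Base-emitter loop: I_B = (V_BB − V_BE)/R_B = (4.4 − 0.7)/220 = 0.0168 mA.
I_C = β·I_B = 50×0.0168 = 0.841 mA.
V_CE = V_CC − I_C·R_C = 12 − 0.841×8.2 = 5.1 V > V_CE(sat), so the active-region assumption holds.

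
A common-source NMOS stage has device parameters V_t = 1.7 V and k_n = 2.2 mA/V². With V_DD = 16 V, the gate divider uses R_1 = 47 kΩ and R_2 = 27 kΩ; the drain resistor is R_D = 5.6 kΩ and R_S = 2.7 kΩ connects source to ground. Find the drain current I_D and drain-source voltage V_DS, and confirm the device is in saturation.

V_G = V_DD·R_2/(R_1+R_2) = 16×27/74 = 5.84 V.
Assume saturation: I_D = (k_n/2)(V_GS − V_t)² with V_GS = V_G − I_D·R_S = 5.84 − 2.7·I_D.
Substituting gives 8.02·I_D² − 25.6·I_D + 18.8 = 0, with roots I_D = 1.15 or 2.04 mA.
The root I_D = 2.04 mA gives V_GS = 0.339 V ≤ V_t, so take I_D = 1.15 mA.
Then V_GS = 2.72 V and V_DS = V_DD − I_D(R_D+R_S) = 16 − 1.15×8.3 = 6.43 V.
Saturation requires V_DS ≥ V_GS − V_t = 1.02 V; 6.43 ≥ 1.02 ✓.

I_D ≈ 1.2 mA, V_DS ≈ 6.4 V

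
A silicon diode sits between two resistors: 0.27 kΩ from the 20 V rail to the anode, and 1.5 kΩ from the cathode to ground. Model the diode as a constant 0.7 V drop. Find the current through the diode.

The two resistors are in series with the diode, so KVL gives 20 = I·0.27 + 0.7 + I·1.5.
I = (20 − 0.7) / (0.27 + 1.5) kΩ = 19.3 / 1.77 = 10.9 mA.

I ≈ 11 mA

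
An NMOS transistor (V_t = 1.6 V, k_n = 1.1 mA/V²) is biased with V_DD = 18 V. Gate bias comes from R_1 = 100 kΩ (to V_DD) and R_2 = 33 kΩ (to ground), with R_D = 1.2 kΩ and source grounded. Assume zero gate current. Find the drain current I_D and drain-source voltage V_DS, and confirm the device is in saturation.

I_D ≈ 4.5 mA, V_DS ≈ 13 V

V_G = V_DD·R_2/(R_1+R_2) = 18×33/133 = 4.47 V. With the source grounded, V_GS = V_G = 4.47 V.
Assume saturation: I_D = (k_n/2)(V_GS − V_t)² = (1.1/2)×(4.47 − 1.6)² = 0.55×2.87² = 4.52 mA.
V_DS = V_DD − I_D·R_D = 18 − 4.52×1.2 = 12.6 V.
Saturation requires V_DS ≥ V_GS − V_t = 2.87 V; 12.6 ≥ 2.87 ✓.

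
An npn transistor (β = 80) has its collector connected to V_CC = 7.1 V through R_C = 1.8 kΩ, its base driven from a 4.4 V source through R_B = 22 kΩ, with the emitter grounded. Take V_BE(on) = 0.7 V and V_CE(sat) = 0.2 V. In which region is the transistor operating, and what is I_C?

Assume active: I_B = (4.4 − 0.7)/22 = 0.168 mA, giving I_C = β·I_B = 13.5 mA.
But then V_CE = 7.1 − 13.5×1.8 = -17.1 V < V_CE(sat) = 0.2 V — impossible in the active region.
So the transistor is saturated. With V_CE = 0.2 V, I_C = (V_CC − 0.2)/R_C = 6.9/1.8 = 3.83 mA.
Check: β·I_B = 13.5 mA > I_C = 3.83 mA, confirming saturation.

saturation; I_C ≈ 3.8 mA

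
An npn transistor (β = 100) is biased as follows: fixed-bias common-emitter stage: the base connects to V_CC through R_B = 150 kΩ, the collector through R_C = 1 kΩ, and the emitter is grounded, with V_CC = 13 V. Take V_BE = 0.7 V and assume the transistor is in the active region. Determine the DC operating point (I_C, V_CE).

I_C ≈ 8.2 mA, V_CE ≈ 4.8 V

Base loop: V_CC = I_B·R_B + V_BE, so I_B = (13 − 0.7)/150 kΩ = 0.082 mA.
In the active region I_C = β·I_B = 100 × 0.082 = 8.2 mA.
Collector loop: V_CE = V_CC − I_C·R_C = 13 − 8.2×1 = 4.8 V.
Since V_CE = 4.8 V > V_CE(sat) ≈ 0.2 V, the transistor is in the active region as assumed.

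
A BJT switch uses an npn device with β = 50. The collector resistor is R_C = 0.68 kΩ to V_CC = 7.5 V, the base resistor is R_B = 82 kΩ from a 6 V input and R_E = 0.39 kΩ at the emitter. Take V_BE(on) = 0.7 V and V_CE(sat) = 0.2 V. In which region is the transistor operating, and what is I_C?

Assume active. Base-emitter loop: I_B = (V_BB − V_BE)/(R_B + (β+1)R_E) = (6 − 0.7)/(82 + 51×0.39) = 0.052 mA.
I_C = β·I_B = 50×0.052 = 2.6 mA.
V_CE = V_CC − I_C·R_C − I_E·R_E = 7.5 − 2.6×0.68 − 2.65×0.39 = 4.7 V > V_CE(sat), so the active-region assumption holds.

active; I_C ≈ 2.6 mA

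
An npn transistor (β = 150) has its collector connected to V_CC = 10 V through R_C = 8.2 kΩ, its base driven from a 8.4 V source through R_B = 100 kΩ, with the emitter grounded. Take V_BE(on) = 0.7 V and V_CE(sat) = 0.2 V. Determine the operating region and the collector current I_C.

Assume active: I_B = (8.4 − 0.7)/100 = 0.077 mA, giving I_C = β·I_B = 11.6 mA.
But then V_CE = 10 − 11.6×8.2 = -84.7 V < V_CE(sat) = 0.2 V — impossible in the active region.
So the transistor is saturated. With V_CE = 0.2 V, I_C = (V_CC − 0.2)/R_C = 9.8/8.2 = 1.2 mA.
Check: β·I_B = 11.6 mA > I_C = 1.2 mA, confirming saturation.

saturation; I_C ≈ 1.2 mA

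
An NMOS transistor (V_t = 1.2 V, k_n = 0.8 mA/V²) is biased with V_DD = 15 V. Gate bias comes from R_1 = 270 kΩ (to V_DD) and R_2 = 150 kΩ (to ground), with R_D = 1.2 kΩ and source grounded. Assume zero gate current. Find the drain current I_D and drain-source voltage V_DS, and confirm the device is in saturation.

V_G = V_DD·R_2/(R_1+R_2) = 15×150/420 = 5.36 V. With the source grounded, V_GS = V_G = 5.36 V.
Assume saturation: I_D = (k_n/2)(V_GS − V_t)² = (0.8/2)×(5.36 − 1.2)² = 0.4×4.16² = 6.91 mA.
V_DS = V_DD − I_D·R_D = 15 − 6.91×1.2 = 6.7 V.
Saturation requires V_DS ≥ V_GS − V_t = 4.16 V; 6.7 ≥ 4.16 ✓.

I_D ≈ 6.9 mA, V_DS ≈ 6.7 V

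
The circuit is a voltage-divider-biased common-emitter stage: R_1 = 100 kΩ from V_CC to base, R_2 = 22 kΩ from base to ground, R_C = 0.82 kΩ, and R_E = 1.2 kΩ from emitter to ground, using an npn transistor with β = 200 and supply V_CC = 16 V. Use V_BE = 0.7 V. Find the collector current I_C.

I_C ≈ 1.7 mA

Thevenize the base divider: V_Th = V_CC·R_2/(R_1+R_2) = 16×22/122 = 2.89 V, R_Th = R_1‖R_2 = 18 kΩ.
Base-emitter loop: V_Th = I_B·R_Th + V_BE + (β+1)I_B·R_E, so I_B = (2.89 − 0.7) / (18 + 201×1.2) = 0.00843 mA.
I_C = β·I_B = 200×0.00843 = 1.69 mA, and I_E = (β+1)I_B = 1.69 mA.
V_CE = V_CC − I_C·R_C − I_E·R_E = 16 − 1.69×0.82 − 1.69×1.2 = 12.6 V.
V_CE = 12.6 V > 0.2 V confirms active-region operation.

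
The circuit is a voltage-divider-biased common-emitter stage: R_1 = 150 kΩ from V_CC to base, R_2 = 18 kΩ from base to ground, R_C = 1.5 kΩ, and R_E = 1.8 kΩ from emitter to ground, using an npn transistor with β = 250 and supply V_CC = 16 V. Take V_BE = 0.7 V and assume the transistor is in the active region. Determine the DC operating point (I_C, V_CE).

Thevenize the base divider: V_Th = V_CC·R_2/(R_1+R_2) = 16×18/168 = 1.71 V, R_Th = R_1‖R_2 = 16.1 kΩ.
Base-emitter loop: V_Th = I_B·R_Th + V_BE + (β+1)I_B·R_E, so I_B = (1.71 − 0.7) / (16.1 + 251×1.8) = 0.00217 mA.
I_C = β·I_B = 250×0.00217 = 0.542 mA, and I_E = (β+1)I_B = 0.544 mA.
V_CE = V_CC − I_C·R_C − I_E·R_E = 16 − 0.542×1.5 − 0.544×1.8 = 14.2 V.
V_CE = 14.2 V > 0.2 V confirms active-region operation.

I_C ≈ 0.54 mA, V_CE ≈ 14 V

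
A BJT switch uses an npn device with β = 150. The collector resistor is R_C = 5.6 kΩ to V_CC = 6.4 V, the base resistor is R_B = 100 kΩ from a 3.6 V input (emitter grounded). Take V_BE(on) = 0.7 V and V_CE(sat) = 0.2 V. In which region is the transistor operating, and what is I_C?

Assume active: I_B = (3.6 − 0.7)/100 = 0.029 mA, giving I_C = β·I_B = 4.35 mA.
But then V_CE = 6.4 − 4.35×5.6 = -18 V < V_CE(sat) = 0.2 V — impossible in the active region.
So the transistor is saturated. With V_CE = 0.2 V, I_C = (V_CC − 0.2)/R_C = 6.2/5.6 = 1.11 mA.
Check: β·I_B = 4.35 mA > I_C = 1.11 mA, confirming saturation.

saturation; I_C ≈ 1.1 mA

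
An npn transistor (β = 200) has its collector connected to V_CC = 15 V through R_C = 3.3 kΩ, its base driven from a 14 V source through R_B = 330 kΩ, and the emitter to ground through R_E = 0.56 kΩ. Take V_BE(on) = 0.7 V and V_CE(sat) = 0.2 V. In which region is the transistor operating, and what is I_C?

saturation; I_C ≈ 3.8 mA

Assume active: I_B = (14 − 0.7)/(330 + 201×0.56) = 0.0301 mA, I_C = β·I_B = 6.01 mA.
Then V_CE = 15 − 6.01×3.3 − 6.04×0.56 = -8.22 V < 0.2 V — the active assumption fails.
Re-solve with V_CE = 0.2 V. KCL at the emitter: V_E/R_E = (V_BB−0.7−V_E)/R_B + (V_CC−0.2−V_E)/R_C, giving V_E = 2.16 V.
I_C = (V_CC − 0.2 − V_E)/R_C = (14.8 − 2.16)/3.3 = 3.83 mA.
Check: I_B = (13.3 − 2.16)/330 = 0.0337 mA, and β·I_B = 6.75 mA > I_C, confirming saturation.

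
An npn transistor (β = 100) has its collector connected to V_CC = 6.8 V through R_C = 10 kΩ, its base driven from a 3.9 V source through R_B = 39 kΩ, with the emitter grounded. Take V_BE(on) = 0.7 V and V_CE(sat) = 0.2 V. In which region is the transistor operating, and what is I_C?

saturation; I_C ≈ 0.66 mA

Assume active: I_B = (3.9 − 0.7)/39 = 0.0821 mA, giving I_C = β·I_B = 8.21 mA.
But then V_CE = 6.8 − 8.21×10 = -75.3 V < V_CE(sat) = 0.2 V — impossible in the active region.
So the transistor is saturated. With V_CE = 0.2 V, I_C = (V_CC − 0.2)/R_C = 6.6/10 = 0.66 mA.
Check: β·I_B = 8.21 mA > I_C = 0.66 mA, confirming saturation.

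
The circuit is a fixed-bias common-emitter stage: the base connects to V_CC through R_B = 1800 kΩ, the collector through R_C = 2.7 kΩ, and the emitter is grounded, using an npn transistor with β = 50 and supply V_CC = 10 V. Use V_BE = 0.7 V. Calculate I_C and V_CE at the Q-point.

I_C ≈ 0.26 mA, V_CE ≈ 9.3 V

Base loop: V_CC = I_B·R_B + V_BE, so I_B = (10 − 0.7)/1800 kΩ = 0.00517 mA.
In the active region I_C = β·I_B = 50 × 0.00517 = 0.258 mA.
Collector loop: V_CE = V_CC − I_C·R_C = 10 − 0.258×2.7 = 9.3 V.
Since V_CE = 9.3 V > V_CE(sat) ≈ 0.2 V, the transistor is in the active region as assumed.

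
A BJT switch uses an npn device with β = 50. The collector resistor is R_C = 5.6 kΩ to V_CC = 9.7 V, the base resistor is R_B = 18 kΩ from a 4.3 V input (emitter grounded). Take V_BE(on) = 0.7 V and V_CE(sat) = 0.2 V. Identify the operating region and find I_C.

saturation; I_C ≈ 1.7 mA

Assume active: I_B = (4.3 − 0.7)/18 = 0.2 mA, giving I_C = β·I_B = 10 mA.
But then V_CE = 9.7 − 10×5.6 = -46.3 V < V_CE(sat) = 0.2 V — impossible in the active region.
So the transistor is saturated. With V_CE = 0.2 V, I_C = (V_CC − 0.2)/R_C = 9.5/5.6 = 1.7 mA.
Check: β·I_B = 10 mA > I_C = 1.7 mA, confirming saturation.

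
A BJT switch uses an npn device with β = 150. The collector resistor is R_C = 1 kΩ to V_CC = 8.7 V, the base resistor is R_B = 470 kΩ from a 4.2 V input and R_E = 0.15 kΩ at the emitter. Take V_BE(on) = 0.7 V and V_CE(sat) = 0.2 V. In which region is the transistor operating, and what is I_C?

Assume active. Base-emitter loop: I_B = (V_BB − V_BE)/(R_B + (β+1)R_E) = (4.2 − 0.7)/(470 + 151×0.15) = 0.0071 mA.
I_C = β·I_B = 150×0.0071 = 1.07 mA.
V_CE = V_CC − I_C·R_C − I_E·R_E = 8.7 − 1.07×1 − 1.07×0.15 = 7.47 V > V_CE(sat), so the active-region assumption holds.

active; I_C ≈ 1.1 mA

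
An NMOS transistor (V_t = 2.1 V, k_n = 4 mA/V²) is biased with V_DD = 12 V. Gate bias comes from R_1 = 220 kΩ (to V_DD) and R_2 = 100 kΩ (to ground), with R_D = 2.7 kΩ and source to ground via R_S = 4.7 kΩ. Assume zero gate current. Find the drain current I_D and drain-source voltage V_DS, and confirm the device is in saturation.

I_D ≈ 0.27 mA, V_DS ≈ 10 V

V_G = V_DD·R_2/(R_1+R_2) = 12×100/320 = 3.75 V.
Assume saturation: I_D = (k_n/2)(V_GS − V_t)² with V_GS = V_G − I_D·R_S = 3.75 − 4.7·I_D.
Substituting gives 44.2·I_D² − 32·I_D + 5.44 = 0, with roots I_D = 0.273 or 0.452 mA.
The root I_D = 0.452 mA gives V_GS = 1.62 V ≤ V_t, so take I_D = 0.273 mA.
Then V_GS = 2.47 V and V_DS = V_DD − I_D(R_D+R_S) = 12 − 0.273×7.4 = 9.98 V.
Saturation requires V_DS ≥ V_GS − V_t = 0.369 V; 9.98 ≥ 0.369 ✓.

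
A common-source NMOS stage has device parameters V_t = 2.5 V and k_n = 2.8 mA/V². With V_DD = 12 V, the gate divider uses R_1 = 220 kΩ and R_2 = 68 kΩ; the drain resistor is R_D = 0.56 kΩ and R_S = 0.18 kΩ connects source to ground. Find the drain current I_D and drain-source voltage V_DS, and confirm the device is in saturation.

I_D ≈ 0.13 mA, V_DS ≈ 12 V

V_G = V_DD·R_2/(R_1+R_2) = 12×68/288 = 2.83 V.
Assume saturation: I_D = (k_n/2)(V_GS − V_t)² with V_GS = V_G − I_D·R_S = 2.83 − 0.18·I_D.
Substituting gives 0.0454·I_D² − 1.17·I_D + 0.156 = 0, with roots I_D = 0.134 or 25.6 mA.
The root I_D = 25.6 mA gives V_GS = -1.78 V ≤ V_t, so take I_D = 0.134 mA.
Then V_GS = 2.81 V and V_DS = V_DD − I_D(R_D+R_S) = 12 − 0.134×0.74 = 11.9 V.
Saturation requires V_DS ≥ V_GS − V_t = 0.309 V; 11.9 ≥ 0.309 ✓.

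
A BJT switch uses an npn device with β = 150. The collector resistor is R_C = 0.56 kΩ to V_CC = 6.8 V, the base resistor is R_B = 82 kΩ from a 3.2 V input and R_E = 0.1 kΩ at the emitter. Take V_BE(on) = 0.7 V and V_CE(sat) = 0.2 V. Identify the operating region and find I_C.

active; I_C ≈ 3.9 mA

Assume active. Base-emitter loop: I_B = (V_BB − V_BE)/(R_B + (β+1)R_E) = (3.2 − 0.7)/(82 + 151×0.1) = 0.0257 mA.
I_C = β·I_B = 150×0.0257 = 3.86 mA.
V_CE = V_CC − I_C·R_C − I_E·R_E = 6.8 − 3.86×0.56 − 3.89×0.1 = 4.25 V > V_CE(sat), so the active-region assumption holds.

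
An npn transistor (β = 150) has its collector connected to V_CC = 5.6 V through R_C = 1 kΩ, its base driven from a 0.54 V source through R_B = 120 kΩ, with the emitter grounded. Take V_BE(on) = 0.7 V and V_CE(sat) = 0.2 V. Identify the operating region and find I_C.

V_BB = 0.54 V ≤ V_BE(on) = 0.7 V, so the base-emitter junction is not forward biased.
The transistor is in cutoff: I_B = I_C = 0.

cutoff; I_C ≈ 0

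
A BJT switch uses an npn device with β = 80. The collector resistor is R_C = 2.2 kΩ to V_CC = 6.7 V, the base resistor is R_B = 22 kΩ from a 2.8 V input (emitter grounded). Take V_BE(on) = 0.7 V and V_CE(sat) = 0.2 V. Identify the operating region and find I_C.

Assume active: I_B = (2.8 − 0.7)/22 = 0.0955 mA, giving I_C = β·I_B = 7.64 mA.
But then V_CE = 6.7 − 7.64×2.2 = -10.1 V < V_CE(sat) = 0.2 V — impossible in the active region.
So the transistor is saturated. With V_CE = 0.2 V, I_C = (V_CC − 0.2)/R_C = 6.5/2.2 = 2.95 mA.
Check: β·I_B = 7.64 mA > I_C = 2.95 mA, confirming saturation.

saturation; I_C ≈ 3 mA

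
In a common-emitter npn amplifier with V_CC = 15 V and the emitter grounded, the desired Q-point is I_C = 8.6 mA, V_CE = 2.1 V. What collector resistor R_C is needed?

Collector loop: V_CC = I_C·R_C + V_CE.
R_C = (V_CC − V_CE)/I_C = (15 − 2.1)/8.6 = 1.5 kΩ.

R_C ≈ 1.5 kΩ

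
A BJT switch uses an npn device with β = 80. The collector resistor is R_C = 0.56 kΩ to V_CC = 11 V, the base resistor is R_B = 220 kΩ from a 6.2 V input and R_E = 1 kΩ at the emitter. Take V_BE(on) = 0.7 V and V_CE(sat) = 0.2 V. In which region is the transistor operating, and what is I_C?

active; I_C ≈ 1.5 mA

Assume active. Base-emitter loop: I_B = (V_BB − V_BE)/(R_B + (β+1)R_E) = (6.2 − 0.7)/(220 + 81×1) = 0.0183 mA.
I_C = β·I_B = 80×0.0183 = 1.46 mA.
V_CE = V_CC − I_C·R_C − I_E·R_E = 11 − 1.46×0.56 − 1.48×1 = 8.7 V > V_CE(sat), so the active-region assumption holds.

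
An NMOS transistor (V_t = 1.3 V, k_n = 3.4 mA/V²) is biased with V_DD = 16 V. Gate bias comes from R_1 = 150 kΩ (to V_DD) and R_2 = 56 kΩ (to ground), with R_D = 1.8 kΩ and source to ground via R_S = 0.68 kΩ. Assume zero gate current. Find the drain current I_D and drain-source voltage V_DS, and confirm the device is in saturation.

I_D ≈ 2.6 mA, V_DS ≈ 9.4 V

V_G = V_DD·R_2/(R_1+R_2) = 16×56/206 = 4.35 V.
Assume saturation: I_D = (k_n/2)(V_GS − V_t)² with V_GS = V_G − I_D·R_S = 4.35 − 0.68·I_D.
Substituting gives 0.786·I_D² − 8.05·I_D + 15.8 = 0, with roots I_D = 2.65 or 7.59 mA.
The root I_D = 7.59 mA gives V_GS = -0.813 V ≤ V_t, so take I_D = 2.65 mA.
Then V_GS = 2.55 V and V_DS = V_DD − I_D(R_D+R_S) = 16 − 2.65×2.48 = 9.43 V.
Saturation requires V_DS ≥ V_GS − V_t = 1.25 V; 9.43 ≥ 1.25 ✓.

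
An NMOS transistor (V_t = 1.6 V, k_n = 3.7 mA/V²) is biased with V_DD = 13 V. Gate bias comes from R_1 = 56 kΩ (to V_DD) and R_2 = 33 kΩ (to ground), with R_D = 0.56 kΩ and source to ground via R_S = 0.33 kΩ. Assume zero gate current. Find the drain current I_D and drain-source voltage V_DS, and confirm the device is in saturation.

I_D ≈ 4.9 mA, V_DS ≈ 8.7 V

V_G = V_DD·R_2/(R_1+R_2) = 13×33/89 = 4.82 V.
Assume saturation: I_D = (k_n/2)(V_GS − V_t)² with V_GS = V_G − I_D·R_S = 4.82 − 0.33·I_D.
Substituting gives 0.201·I_D² − 4.93·I_D + 19.2 = 0, with roots I_D = 4.85 or 19.6 mA.
The root I_D = 19.6 mA gives V_GS = -1.66 V ≤ V_t, so take I_D = 4.85 mA.
Then V_GS = 3.22 V and V_DS = V_DD − I_D(R_D+R_S) = 13 − 4.85×0.89 = 8.68 V.
Saturation requires V_DS ≥ V_GS − V_t = 1.62 V; 8.68 ≥ 1.62 ✓.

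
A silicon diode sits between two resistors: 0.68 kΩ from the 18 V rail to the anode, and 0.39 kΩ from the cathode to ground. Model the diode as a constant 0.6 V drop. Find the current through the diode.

The two resistors are in series with the diode, so KVL gives 18 = I·0.68 + 0.6 + I·0.39.
I = (18 − 0.6) / (0.68 + 0.39) kΩ = 17.4 / 1.07 = 16.3 mA.

I ≈ 16 mA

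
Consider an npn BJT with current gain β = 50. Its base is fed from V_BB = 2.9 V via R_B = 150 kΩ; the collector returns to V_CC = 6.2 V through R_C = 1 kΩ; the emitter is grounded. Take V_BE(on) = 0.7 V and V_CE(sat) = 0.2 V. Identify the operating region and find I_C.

active; I_C ≈ 0.73 mA

Assume active. Base-emitter loop: I_B = (V_BB − V_BE)/R_B = (2.9 − 0.7)/150 = 0.0147 mA.
I_C = β·I_B = 50×0.0147 = 0.733 mA.
V_CE = V_CC − I_C·R_C = 6.2 − 0.733×1 = 5.47 V > V_CE(sat), so the active-region assumption holds.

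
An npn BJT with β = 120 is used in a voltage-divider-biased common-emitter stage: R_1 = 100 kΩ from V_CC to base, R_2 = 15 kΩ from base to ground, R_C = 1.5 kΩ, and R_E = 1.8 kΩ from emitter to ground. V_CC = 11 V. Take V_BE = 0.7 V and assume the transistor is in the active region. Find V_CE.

Thevenize the base divider: V_Th = V_CC·R_2/(R_1+R_2) = 11×15/115 = 1.43 V, R_Th = R_1‖R_2 = 13 kΩ.
Base-emitter loop: V_Th = I_B·R_Th + V_BE + (β+1)I_B·R_E, so I_B = (1.43 − 0.7) / (13 + 121×1.8) = 0.00318 mA.
I_C = β·I_B = 120×0.00318 = 0.382 mA, and I_E = (β+1)I_B = 0.385 mA.
V_CE = V_CC − I_C·R_C − I_E·R_E = 11 − 0.382×1.5 − 0.385×1.8 = 9.73 V.
V_CE = 9.73 V > 0.2 V confirms active-region operation.

V_CE ≈ 9.7 V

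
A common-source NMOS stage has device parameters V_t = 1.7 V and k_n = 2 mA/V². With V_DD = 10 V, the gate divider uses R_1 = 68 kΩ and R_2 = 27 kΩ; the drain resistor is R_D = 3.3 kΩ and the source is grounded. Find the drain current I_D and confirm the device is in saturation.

V_G = V_DD·R_2/(R_1+R_2) = 10×27/95 = 2.84 V. With the source grounded, V_GS = V_G = 2.84 V.
Assume saturation: I_D = (k_n/2)(V_GS − V_t)² = (2/2)×(2.84 − 1.7)² = 1×1.14² = 1.3 mA.
V_DS = V_DD − I_D·R_D = 10 − 1.3×3.3 = 5.7 V.
Saturation requires V_DS ≥ V_GS − V_t = 1.14 V; 5.7 ≥ 1.14 ✓.

I_D ≈ 1.3 mA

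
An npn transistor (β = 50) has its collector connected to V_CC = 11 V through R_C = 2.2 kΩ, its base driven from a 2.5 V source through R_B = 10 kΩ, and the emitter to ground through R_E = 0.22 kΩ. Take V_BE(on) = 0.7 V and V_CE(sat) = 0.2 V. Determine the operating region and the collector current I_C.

Assume active. Base-emitter loop: I_B = (V_BB − V_BE)/(R_B + (β+1)R_E) = (2.5 − 0.7)/(10 + 51×0.22) = 0.0848 mA.
I_C = β·I_B = 50×0.0848 = 4.24 mA.
V_CE = V_CC − I_C·R_C − I_E·R_E = 11 − 4.24×2.2 − 4.33×0.22 = 0.717 V > V_CE(sat), so the active-region assumption holds.

active; I_C ≈ 4.2 mA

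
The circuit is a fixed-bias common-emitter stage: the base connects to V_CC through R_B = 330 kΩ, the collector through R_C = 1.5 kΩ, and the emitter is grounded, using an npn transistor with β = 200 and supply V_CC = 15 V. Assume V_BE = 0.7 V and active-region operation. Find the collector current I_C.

Base loop: V_CC = I_B·R_B + V_BE, so I_B = (15 − 0.7)/330 kΩ = 0.0433 mA.
In the active region I_C = β·I_B = 200 × 0.0433 = 8.67 mA.
Collector loop: V_CE = V_CC − I_C·R_C = 15 − 8.67×1.5 = 2 V.
Since V_CE = 2 V > V_CE(sat) ≈ 0.2 V, the transistor is in the active region as assumed.

I_C ≈ 8.7 mA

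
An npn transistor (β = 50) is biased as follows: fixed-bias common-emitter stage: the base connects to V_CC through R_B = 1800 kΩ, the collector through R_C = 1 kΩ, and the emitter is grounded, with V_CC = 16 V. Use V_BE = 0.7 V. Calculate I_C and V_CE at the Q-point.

Base loop: V_CC = I_B·R_B + V_BE, so I_B = (16 − 0.7)/1800 kΩ = 0.0085 mA.
In the active region I_C = β·I_B = 50 × 0.0085 = 0.425 mA.
Collector loop: V_CE = V_CC − I_C·R_C = 16 − 0.425×1 = 15.6 V.
Since V_CE = 15.6 V > V_CE(sat) ≈ 0.2 V, the transistor is in the active region as assumed.

I_C ≈ 0.43 mA, V_CE ≈ 16 V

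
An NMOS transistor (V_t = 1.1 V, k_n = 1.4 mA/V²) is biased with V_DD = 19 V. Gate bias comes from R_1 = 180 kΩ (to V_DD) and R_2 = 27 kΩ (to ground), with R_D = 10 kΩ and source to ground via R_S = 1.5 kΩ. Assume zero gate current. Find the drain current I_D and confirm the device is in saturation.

V_G = V_DD·R_2/(R_1+R_2) = 19×27/207 = 2.48 V.
Assume saturation: I_D = (k_n/2)(V_GS − V_t)² with V_GS = V_G − I_D·R_S = 2.48 − 1.5·I_D.
Substituting gives 1.57·I_D² − 3.89·I_D + 1.33 = 0, with roots I_D = 0.409 or 2.06 mA.
The root I_D = 2.06 mA gives V_GS = -0.617 V ≤ V_t, so take I_D = 0.409 mA.
Then V_GS = 1.86 V and V_DS = V_DD − I_D(R_D+R_S) = 19 − 0.409×11.5 = 14.3 V.
Saturation requires V_DS ≥ V_GS − V_t = 0.765 V; 14.3 ≥ 0.765 ✓.

I_D ≈ 0.41 mA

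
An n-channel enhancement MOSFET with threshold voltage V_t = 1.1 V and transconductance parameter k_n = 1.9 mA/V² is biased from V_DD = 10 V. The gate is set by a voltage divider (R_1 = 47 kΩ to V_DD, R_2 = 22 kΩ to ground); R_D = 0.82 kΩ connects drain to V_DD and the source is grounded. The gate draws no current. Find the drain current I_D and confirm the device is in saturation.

I_D ≈ 4.1 mA

V_G = V_DD·R_2/(R_1+R_2) = 10×22/69 = 3.19 V. With the source grounded, V_GS = V_G = 3.19 V.
Assume saturation: I_D = (k_n/2)(V_GS − V_t)² = (1.9/2)×(3.19 − 1.1)² = 0.95×2.09² = 4.14 mA.
V_DS = V_DD − I_D·R_D = 10 − 4.14×0.82 = 6.6 V.
Saturation requires V_DS ≥ V_GS − V_t = 2.09 V; 6.6 ≥ 2.09 ✓.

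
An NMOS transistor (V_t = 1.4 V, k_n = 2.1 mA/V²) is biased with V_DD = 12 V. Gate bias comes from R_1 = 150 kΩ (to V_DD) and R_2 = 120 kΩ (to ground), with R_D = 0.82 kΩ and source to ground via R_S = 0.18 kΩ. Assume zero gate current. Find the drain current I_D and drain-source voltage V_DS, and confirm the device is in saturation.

V_G = V_DD·R_2/(R_1+R_2) = 12×120/270 = 5.33 V.
Assume saturation: I_D = (k_n/2)(V_GS − V_t)² with V_GS = V_G − I_D·R_S = 5.33 − 0.18·I_D.
Substituting gives 0.034·I_D² − 2.49·I_D + 16.2 = 0, with roots I_D = 7.25 or 65.8 mA.
The root I_D = 65.8 mA gives V_GS = -6.52 V ≤ V_t, so take I_D = 7.25 mA.
Then V_GS = 4.03 V and V_DS = V_DD − I_D(R_D+R_S) = 12 − 7.25×1 = 4.75 V.
Saturation requires V_DS ≥ V_GS − V_t = 2.63 V; 4.75 ≥ 2.63 ✓.

I_D ≈ 7.3 mA, V_DS ≈ 4.7 V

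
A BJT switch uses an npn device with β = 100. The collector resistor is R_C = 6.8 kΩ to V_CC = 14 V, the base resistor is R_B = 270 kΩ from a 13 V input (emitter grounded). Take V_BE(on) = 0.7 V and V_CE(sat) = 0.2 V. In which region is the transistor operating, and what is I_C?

saturation; I_C ≈ 2 mA

Assume active: I_B = (13 − 0.7)/270 = 0.0456 mA, giving I_C = β·I_B = 4.56 mA.
But then V_CE = 14 − 4.56×6.8 = -17 V < V_CE(sat) = 0.2 V — impossible in the active region.
So the transistor is saturated. With V_CE = 0.2 V, I_C = (V_CC − 0.2)/R_C = 13.8/6.8 = 2.03 mA.
Check: β·I_B = 4.56 mA > I_C = 2.03 mA, confirming saturation.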